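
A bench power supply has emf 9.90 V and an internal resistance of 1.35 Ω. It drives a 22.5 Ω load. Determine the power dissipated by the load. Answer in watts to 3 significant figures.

3.88 W

With r and R in series, I = ε/(r+R); the load dissipates I²R.
I = ε / (r + R) = 9.90 / (1.35 + 22.5) = 0.4151 A
P_load = I² R = (0.4151)² × 22.5 = 3.877 W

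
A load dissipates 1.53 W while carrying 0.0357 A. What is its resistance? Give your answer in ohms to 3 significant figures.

1200 Ω

Inverting the appropriate power form: R = P / I².
R = 1.53 / (0.03570)² = 1200 Ω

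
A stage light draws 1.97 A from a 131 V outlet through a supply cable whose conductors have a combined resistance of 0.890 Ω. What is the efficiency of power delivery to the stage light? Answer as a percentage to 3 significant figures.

98.7 %

The supply cable carries the full 1.97 A.
P_line = I² R_line = (1.970)² × 0.890 = 3.454 W
P_source = V I = 131 × 1.970 = 258.1 W; P_load = 254.6 W
η = P_load / P_source = 254.6 / 258.1 = 0.9866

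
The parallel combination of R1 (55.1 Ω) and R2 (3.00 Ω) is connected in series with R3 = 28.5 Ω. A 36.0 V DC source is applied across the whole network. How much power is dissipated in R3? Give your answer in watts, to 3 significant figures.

37.6 W

First find R_p for the parallel pair, then treat R_p + R3 as a series loop.
R_p = (55.1×3.00)/(55.1+3.00) = 2.845 Ω
R_total = R_p + 28.5 = 2.845 + 28.5 = 31.35 Ω
I = V / R_total = 36.0 / 31.35 = 1.149 A
R3 is the series element, so its power is I²R.
P_R3 = (1.149)² × 28.5 = 37.59 W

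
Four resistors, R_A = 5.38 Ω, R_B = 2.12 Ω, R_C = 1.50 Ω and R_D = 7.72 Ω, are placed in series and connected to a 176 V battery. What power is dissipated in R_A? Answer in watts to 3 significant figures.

596 W

Since the resistors are in series they all carry the loop current I = V/R_total; the power in any one is I²R.
R_total = 5.38 + 2.12 + 1.50 + 7.72 = 16.72 Ω
I = V / R_total = 176 / 16.72 = 10.53 A
P_R_A = I² × R_A = (10.53)² × 5.38 = 596.1 W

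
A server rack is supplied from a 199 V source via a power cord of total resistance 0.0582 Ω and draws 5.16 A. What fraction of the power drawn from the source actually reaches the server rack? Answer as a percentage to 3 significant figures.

99.8 %

The power cord carries the full 5.16 A.
P_line = I² R_line = (5.160)² × 0.0582 = 1.550 W
P_source = V I = 199 × 5.160 = 1027 W; P_load = 1025 W
η = P_load / P_source = 1025 / 1027 = 0.9985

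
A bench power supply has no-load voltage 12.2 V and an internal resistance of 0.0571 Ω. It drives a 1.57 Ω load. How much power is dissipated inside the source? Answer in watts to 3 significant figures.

3.21 W

The internal resistance carries the same current as the load; P_int = I²r.
I = ε / (r + R) = 12.2 / (0.0571 + 1.57) = 7.498 A
P_int = I² r = (7.498)² × 0.0571 = 3.210 W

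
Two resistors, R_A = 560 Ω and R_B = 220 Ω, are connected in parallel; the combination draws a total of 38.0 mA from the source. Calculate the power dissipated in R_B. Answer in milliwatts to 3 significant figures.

164 mW

The branches share the same voltage, but only the total current is given — find V from the equivalent resistance first.
1/R_eq = 1/560 + 1/220 ⇒ R_eq = 157.9 Ω
V = I_total × R_eq = 0.03800 × 157.9 = 6.002 V
P_R_B = V² / R_B = (6.002)² / 220 = 0.1637 W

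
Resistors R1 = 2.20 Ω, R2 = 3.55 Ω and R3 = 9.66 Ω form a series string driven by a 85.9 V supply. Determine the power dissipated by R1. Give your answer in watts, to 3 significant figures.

The current is common to all series resistors; compute it, then apply P = I²R for the target.
R_total = 2.20 + 3.55 + 9.66 = 15.41 Ω
I = V / R_total = 85.9 / 15.41 = 5.574 A
P_R1 = I² × R1 = (5.574)² × 2.20 = 68.36 W

68.4 W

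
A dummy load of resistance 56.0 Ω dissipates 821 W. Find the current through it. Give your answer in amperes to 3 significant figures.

The two known quantities fix the third via I = √(P / R).
I = √(821 / 56.0) = 3.829 A

3.83 A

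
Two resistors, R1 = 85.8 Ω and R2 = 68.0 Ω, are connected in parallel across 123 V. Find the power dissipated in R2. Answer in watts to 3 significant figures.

222 W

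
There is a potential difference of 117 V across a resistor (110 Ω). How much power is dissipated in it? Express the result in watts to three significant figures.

124 W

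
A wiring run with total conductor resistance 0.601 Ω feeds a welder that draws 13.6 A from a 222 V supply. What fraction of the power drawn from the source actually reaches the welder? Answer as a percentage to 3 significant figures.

The wiring run carries the full 13.6 A.
P_line = I² R_line = (13.60)² × 0.601 = 111.2 W
P_source = V I = 222 × 13.60 = 3019 W; P_load = 2908 W
η = P_load / P_source = 2908 / 3019 = 0.9632

96.3 %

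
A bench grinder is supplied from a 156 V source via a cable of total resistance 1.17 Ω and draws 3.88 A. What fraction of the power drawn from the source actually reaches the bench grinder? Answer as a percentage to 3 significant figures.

97.1 %

The cable carries the full 3.88 A.
P_line = I² R_line = (3.880)² × 1.17 = 17.61 W
P_source = V I = 156 × 3.880 = 605.3 W; P_load = 587.7 W
η = P_load / P_source = 587.7 / 605.3 = 0.9709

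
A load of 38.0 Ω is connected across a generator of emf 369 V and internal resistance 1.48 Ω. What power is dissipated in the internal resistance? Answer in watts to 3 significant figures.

129 W

The internal resistance carries the same current as the load; P_int = I²r.
I = ε / (r + R) = 369 / (1.48 + 38.0) = 9.347 A
P_int = I² r = (9.347)² × 1.48 = 129.3 W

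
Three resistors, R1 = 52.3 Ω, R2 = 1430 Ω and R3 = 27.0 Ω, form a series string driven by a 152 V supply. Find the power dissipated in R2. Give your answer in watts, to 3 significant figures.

Series elements share the same current, so find I first, then use P = I²R.
R_total = 52.3 + 1430 + 27.0 = 1509 Ω
I = V / R_total = 152 / 1509 = 0.1007 A
P_R2 = I² × R2 = (0.1007)² × 1430 = 14.50 W

14.5 W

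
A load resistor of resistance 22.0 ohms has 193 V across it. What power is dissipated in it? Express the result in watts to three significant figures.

1690 W

V and R are stated; P = V²/R avoids computing the current.
P = (193 V)² / 22.0 Ω = 1693 W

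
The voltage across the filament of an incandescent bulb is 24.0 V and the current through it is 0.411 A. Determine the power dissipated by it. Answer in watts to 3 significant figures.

9.86 W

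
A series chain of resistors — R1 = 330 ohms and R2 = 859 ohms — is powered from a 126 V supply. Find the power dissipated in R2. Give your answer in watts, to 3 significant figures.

Series elements share the same current, so find I first, then use P = I²R.
R_total = 330 + 859 = 1189 Ω
I = V / R_total = 126 / 1189 = 0.1060 A
P_R2 = I² × R2 = (0.1060)² × 859 = 9.647 W

9.65 W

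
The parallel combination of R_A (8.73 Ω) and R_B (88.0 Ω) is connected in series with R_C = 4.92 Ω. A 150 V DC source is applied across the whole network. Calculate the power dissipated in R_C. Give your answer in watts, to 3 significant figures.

669 W

Collapse the R_A‖R_B pair into one equivalent R_p; then R_p and R_C form a series string.
R_p = (8.73×88.0)/(8.73+88.0) = 7.942 Ω
R_total = R_p + 4.92 = 7.942 + 4.92 = 12.86 Ω
I = V / R_total = 150 / 12.86 = 11.66 A
R_C is the series element, so its power is I²R.
P_R_C = (11.66)² × 4.92 = 669.1 W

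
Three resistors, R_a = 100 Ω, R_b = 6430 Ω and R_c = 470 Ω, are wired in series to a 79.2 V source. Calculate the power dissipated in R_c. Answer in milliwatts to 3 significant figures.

60.2 mW

Every series element carries the same I. Get I from the total resistance, then P = I² × R_c.
R_total = 100 + 6430 + 470 = 7000 Ω
I = V / R_total = 79.2 / 7000 = 0.01131 A
P_R_c = I² × R_c = (0.01131)² × 470 = 0.06017 W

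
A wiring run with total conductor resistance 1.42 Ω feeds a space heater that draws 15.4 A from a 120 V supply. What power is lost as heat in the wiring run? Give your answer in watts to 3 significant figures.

Only the current and the line resistance are needed for the I²R loss.
The wiring run carries the full 15.4 A.
P_line = I² R_line = (15.40)² × 1.42 = 336.8 W

337 W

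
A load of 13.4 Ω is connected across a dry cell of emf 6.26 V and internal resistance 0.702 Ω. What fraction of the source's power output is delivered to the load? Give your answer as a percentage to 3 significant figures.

95.0 %

Both r and R carry the same current, so the power split is just the resistance split: η = R/(R+r).
η = R / (R + r) = 13.4 / (13.4 + 0.702) = 0.9502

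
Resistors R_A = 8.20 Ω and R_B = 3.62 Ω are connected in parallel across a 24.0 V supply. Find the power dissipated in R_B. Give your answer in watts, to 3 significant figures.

159 W

The supply voltage appears across each parallel branch — just use P = V²/R_B.
P_R_B = V² / R_B = (24.0)² / 3.62 Ω = 159.1 W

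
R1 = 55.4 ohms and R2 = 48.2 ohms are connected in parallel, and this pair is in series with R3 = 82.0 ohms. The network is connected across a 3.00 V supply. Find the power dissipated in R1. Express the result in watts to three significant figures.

0.00929 W

Reduce the parallel combination to a single R_p; the circuit then becomes R_p in series with the remaining resistor.
R_p = (55.4×48.2)/(55.4+48.2) = 25.77 Ω
R_total = R_p + 82.0 = 25.77 + 82.0 = 107.8 Ω
I = V / R_total = 3.00 / 107.8 = 0.02784 A
Voltage across the parallel pair: V_p = I × R_p = 0.02784 × 25.77 = 0.7175 V
R1 sits across V_p; its power is V_p²/R.
P_R1 = (0.7175)² / 55.4 = 0.009292 W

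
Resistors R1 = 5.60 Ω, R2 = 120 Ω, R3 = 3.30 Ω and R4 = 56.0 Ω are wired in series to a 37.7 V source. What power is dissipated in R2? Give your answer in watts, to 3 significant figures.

4.99 W

Series elements share the same current, so find I first, then use P = I²R.
R_total = 5.60 + 120 + 3.30 + 56.0 = 184.9 Ω
I = V / R_total = 37.7 / 184.9 = 0.2039 A
P_R2 = I² × R2 = (0.2039)² × 120 = 4.989 W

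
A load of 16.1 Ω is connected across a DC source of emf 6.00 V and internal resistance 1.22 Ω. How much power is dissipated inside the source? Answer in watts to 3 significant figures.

Internal loss is I²r, with I set by the total series resistance r+R.
I = ε / (r + R) = 6.00 / (1.22 + 16.1) = 0.3464 A
P_int = I² r = (0.3464)² × 1.22 = 0.1464 W

0.146 W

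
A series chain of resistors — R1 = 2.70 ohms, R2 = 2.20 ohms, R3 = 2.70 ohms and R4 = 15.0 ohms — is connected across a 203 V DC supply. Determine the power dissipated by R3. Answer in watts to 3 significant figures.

218 W

In a series string the same current flows through every resistor — find that current, then P = I²R for the one we want.
R_total = 2.70 + 2.20 + 2.70 + 15.0 = 22.60 Ω
I = V / R_total = 203 / 22.60 = 8.982 A
P_R3 = I² × R3 = (8.982)² × 2.70 = 217.8 W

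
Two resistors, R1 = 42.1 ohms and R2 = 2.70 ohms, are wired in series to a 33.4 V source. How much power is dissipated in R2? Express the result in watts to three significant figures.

1.50 W

Every series element carries the same I. Get I from the total resistance, then P = I² × R2.
R_total = 42.1 + 2.70 = 44.80 Ω
I = V / R_total = 33.4 / 44.80 = 0.7455 A
P_R2 = I² × R2 = (0.7455)² × 2.70 = 1.501 W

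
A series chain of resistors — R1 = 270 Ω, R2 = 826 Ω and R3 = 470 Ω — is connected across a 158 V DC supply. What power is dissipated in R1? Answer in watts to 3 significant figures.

2.75 W

The current is common to all series resistors; compute it, then apply P = I²R for the target.
R_total = 270 + 826 + 470 = 1566 Ω
I = V / R_total = 158 / 1566 = 0.1009 A
P_R1 = I² × R1 = (0.1009)² × 270 = 2.748 W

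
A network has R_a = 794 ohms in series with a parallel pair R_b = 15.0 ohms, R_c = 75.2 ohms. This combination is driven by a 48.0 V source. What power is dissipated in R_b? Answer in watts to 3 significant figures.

0.0369 W

Reduce the parallel pair to R_p first; the network is then a simple series string.
R_p = (15.0×75.2)/(15.0+75.2) = 12.51 Ω
R_total = 794 + 12.51 = 806.5 Ω
I = V / R_total = 48.0 / 806.5 = 0.05952 A
Voltage across the parallel pair: V_p = I × R_p = 0.05952 × 12.51 = 0.7443 V
R_b sees V_p directly, so P = V_p² / R_b.
P_R_b = (0.7443)² / 15.0 = 0.03693 W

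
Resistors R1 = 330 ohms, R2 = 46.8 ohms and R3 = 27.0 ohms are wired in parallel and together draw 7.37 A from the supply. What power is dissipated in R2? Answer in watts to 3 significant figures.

308 W

Only the total current is stated, so first find the parallel equivalent to get the voltage across the combination.
1/R_eq = 1/330 + 1/46.8 + 1/27.0 ⇒ R_eq = 16.28 Ω
V = I_total × R_eq = 7.370 × 16.28 = 120.0 V
P_R2 = V² / R2 = (120.0)² / 46.8 = 307.5 W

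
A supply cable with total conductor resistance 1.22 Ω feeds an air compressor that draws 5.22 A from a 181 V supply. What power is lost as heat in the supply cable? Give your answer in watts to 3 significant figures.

33.2 W

The supply cable is a series resistance carrying the load current; its dissipation is I²R_line.
The supply cable carries the full 5.22 A.
P_line = I² R_line = (5.220)² × 1.22 = 33.24 W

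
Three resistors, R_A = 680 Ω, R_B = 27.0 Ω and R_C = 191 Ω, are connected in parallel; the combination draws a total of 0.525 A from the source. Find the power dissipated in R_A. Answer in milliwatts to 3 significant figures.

We need the common branch voltage; get it from I_total × R_eq, then P = V²/R for the branch.
1/R_eq = 1/680 + 1/27.0 + 1/191 ⇒ R_eq = 22.86 Ω
V = I_total × R_eq = 0.5250 × 22.86 = 12.00 V
P_R_A = V² / R_A = (12.00)² / 680 = 0.2118 W

212 mW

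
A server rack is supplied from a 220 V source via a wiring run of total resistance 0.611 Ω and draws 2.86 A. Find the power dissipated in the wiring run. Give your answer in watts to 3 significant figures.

The wiring run and load are in series, so the same current flows in both; the loss is I²R_line.
The wiring run carries the full 2.86 A.
P_line = I² R_line = (2.860)² × 0.611 = 4.998 W

5.00 W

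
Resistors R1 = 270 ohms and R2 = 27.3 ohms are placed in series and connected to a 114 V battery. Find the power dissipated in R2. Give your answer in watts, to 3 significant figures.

4.01 W

In a series string the same current flows through every resistor — find that current, then P = I²R for the one we want.
R_total = 270 + 27.3 = 297.3 Ω
I = V / R_total = 114 / 297.3 = 0.3835 A
P_R2 = I² × R2 = (0.3835)² × 27.3 = 4.014 W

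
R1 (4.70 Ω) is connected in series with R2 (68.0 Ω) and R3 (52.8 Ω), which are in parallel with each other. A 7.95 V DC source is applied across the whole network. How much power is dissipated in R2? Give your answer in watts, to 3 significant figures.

0.693 W

First combine the parallel branches into one equivalent R_p, then R1 + R_p is a series pair.
R_p = (68.0×52.8)/(68.0+52.8) = 29.72 Ω
R_total = 4.70 + 29.72 = 34.42 Ω
I = V / R_total = 7.95 / 34.42 = 0.2310 A
Voltage across the parallel pair: V_p = I × R_p = 0.2310 × 29.72 = 6.864 V
With V_p across R2, its power is V_p²/R2.
P_R2 = (6.864)² / 68.0 = 0.6930 W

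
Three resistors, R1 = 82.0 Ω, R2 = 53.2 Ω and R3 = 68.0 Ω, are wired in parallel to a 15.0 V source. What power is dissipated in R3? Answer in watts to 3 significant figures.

3.31 W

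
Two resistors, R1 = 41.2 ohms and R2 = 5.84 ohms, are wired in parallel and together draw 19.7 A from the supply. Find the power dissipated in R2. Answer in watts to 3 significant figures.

The branches share the same voltage, but only the total current is given — find V from the equivalent resistance first.
1/R_eq = 1/41.2 + 1/5.84 ⇒ R_eq = 5.115 Ω
V = I_total × R_eq = 19.70 × 5.115 = 100.8 V
P_R2 = V² / R2 = (100.8)² / 5.84 = 1739 W

1740 W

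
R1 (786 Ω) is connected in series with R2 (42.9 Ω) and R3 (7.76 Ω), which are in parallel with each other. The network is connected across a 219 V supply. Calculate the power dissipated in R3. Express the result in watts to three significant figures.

0.425 W

Collapse R2‖R3 to a single equivalent, reducing the network to two series elements.
R_p = (42.9×7.76)/(42.9+7.76) = 6.571 Ω
R_total = 786 + 6.571 = 792.6 Ω
I = V / R_total = 219 / 792.6 = 0.2763 A
Voltage across the parallel pair: V_p = I × R_p = 0.2763 × 6.571 = 1.816 V
R3 sees V_p directly, so P = V_p² / R3.
P_R3 = (1.816)² / 7.76 = 0.4249 W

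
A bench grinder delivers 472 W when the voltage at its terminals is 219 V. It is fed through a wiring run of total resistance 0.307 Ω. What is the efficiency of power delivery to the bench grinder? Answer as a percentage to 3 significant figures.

99.7 %

I = P / V = 472 / 219 = 2.155 A through the wiring run.
P_line = I² R_line = (2.155)² × 0.307 = 1.426 W
P_source = P_load + P_line = 472.0 + 1.426 = 473.4 W
η = P_load / P_source = 472.0 / 473.4 = 0.9970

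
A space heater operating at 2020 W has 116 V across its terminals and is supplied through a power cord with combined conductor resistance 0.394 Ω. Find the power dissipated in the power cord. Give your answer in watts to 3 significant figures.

The power cord and load are in series, so the same current flows in both; the loss is I²R_line.
I = P / V = 2020 / 116 = 17.41 A through the power cord.
P_line = I² R_line = (17.41)² × 0.394 = 119.5 W

119 W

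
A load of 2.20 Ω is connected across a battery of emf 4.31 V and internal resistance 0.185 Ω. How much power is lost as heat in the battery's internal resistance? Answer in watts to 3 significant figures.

0.604 W

r is in series with the load, so it carries the full circuit current — the loss in it is I²r.
I = ε / (r + R) = 4.31 / (0.185 + 2.20) = 1.807 A
P_int = I² r = (1.807)² × 0.185 = 0.6042 W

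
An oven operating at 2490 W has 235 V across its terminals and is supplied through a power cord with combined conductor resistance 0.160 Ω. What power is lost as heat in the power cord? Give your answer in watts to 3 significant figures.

Only the current and the line resistance are needed for the I²R loss.
I = P / V = 2490 / 235 = 10.60 A through the power cord.
P_line = I² R_line = (10.60)² × 0.160 = 17.96 W

18.0 W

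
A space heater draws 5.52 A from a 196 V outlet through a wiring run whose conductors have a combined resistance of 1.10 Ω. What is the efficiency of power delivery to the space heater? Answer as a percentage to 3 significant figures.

96.9 %

The wiring run carries the full 5.52 A.
P_line = I² R_line = (5.520)² × 1.10 = 33.52 W
P_source = V I = 196 × 5.520 = 1082 W; P_load = 1048 W
η = P_load / P_source = 1048 / 1082 = 0.9690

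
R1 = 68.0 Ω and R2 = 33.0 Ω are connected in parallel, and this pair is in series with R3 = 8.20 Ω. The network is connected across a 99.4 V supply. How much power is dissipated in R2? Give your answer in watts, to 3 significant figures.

First find R_p for the parallel pair, then treat R_p + R3 as a series loop.
R_p = (68.0×33.0)/(68.0+33.0) = 22.22 Ω
R_total = R_p + 8.20 = 22.22 + 8.20 = 30.42 Ω
I = V / R_total = 99.4 / 30.42 = 3.268 A
Voltage across the parallel pair: V_p = I × R_p = 3.268 × 22.22 = 72.60 V
Use P = V²/R for R2 with V = V_p.
P_R2 = (72.60)² / 33.0 = 159.7 W

160 W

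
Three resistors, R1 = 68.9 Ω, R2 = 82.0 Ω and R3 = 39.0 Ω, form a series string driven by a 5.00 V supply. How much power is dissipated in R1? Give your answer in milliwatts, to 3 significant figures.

Every series element carries the same I. Get I from the total resistance, then P = I² × R1.
R_total = 68.9 + 82.0 + 39.0 = 189.9 Ω
I = V / R_total = 5.00 / 189.9 = 0.02633 A
P_R1 = I² × R1 = (0.02633)² × 68.9 = 0.04776 W

47.8 mW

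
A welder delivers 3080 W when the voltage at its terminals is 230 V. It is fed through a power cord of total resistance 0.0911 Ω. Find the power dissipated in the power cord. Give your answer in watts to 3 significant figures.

16.3 W

The power cord is a series resistance carrying the load current; its dissipation is I²R_line.
I = P / V = 3080 / 230 = 13.39 A through the power cord.
P_line = I² R_line = (13.39)² × 0.0911 = 16.34 W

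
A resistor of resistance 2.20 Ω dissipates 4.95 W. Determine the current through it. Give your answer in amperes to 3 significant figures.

Inverting the appropriate power form: I = √(P / R).
I = √(4.95 / 2.20) = 1.500 A

1.50 A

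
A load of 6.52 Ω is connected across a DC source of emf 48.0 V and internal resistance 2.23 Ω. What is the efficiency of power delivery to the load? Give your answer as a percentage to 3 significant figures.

74.5 %

Efficiency is P_load / P_total. With a series r and R sharing the same I, P = I²R for each, so η = R/(R+r).
η = R / (R + r) = 6.52 / (6.52 + 2.23) = 0.7451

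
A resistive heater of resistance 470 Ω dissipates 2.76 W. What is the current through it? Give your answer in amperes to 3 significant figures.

0.0766 A

The two known quantities fix the third via I = √(P / R).
I = √(2.76 / 470) = 0.07663 A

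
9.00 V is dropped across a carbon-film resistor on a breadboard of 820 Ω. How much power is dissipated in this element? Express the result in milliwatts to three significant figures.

98.8 mW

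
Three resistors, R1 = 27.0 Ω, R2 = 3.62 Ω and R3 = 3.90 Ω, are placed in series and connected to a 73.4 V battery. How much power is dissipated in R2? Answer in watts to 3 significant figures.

Series elements share the same current, so find I first, then use P = I²R.
R_total = 27.0 + 3.62 + 3.90 = 34.52 Ω
I = V / R_total = 73.4 / 34.52 = 2.126 A
P_R2 = I² × R2 = (2.126)² × 3.62 = 16.37 W

16.4 W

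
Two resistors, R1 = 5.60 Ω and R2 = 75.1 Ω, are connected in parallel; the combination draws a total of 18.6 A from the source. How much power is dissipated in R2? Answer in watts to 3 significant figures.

125 W

Only the total current is stated, so first find the parallel equivalent to get the voltage across the combination.
1/R_eq = 1/5.60 + 1/75.1 ⇒ R_eq = 5.211 Ω
V = I_total × R_eq = 18.60 × 5.211 = 96.93 V
P_R2 = V² / R2 = (96.93)² / 75.1 = 125.1 W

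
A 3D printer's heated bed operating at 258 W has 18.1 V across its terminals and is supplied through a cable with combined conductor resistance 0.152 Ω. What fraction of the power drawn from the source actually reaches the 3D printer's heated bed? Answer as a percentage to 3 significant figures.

89.3 %

I = P / V = 258 / 18.1 = 14.25 A through the cable.
P_line = I² R_line = (14.25)² × 0.152 = 30.88 W
P_source = P_load + P_line = 258.0 + 30.88 = 288.9 W
η = P_load / P_source = 258.0 / 288.9 = 0.8931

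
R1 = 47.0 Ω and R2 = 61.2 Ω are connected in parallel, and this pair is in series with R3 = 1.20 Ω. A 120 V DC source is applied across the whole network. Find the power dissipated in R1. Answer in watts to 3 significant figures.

280 W

Collapse the R1‖R2 pair into one equivalent R_p; then R_p and R3 form a series string.
R_p = (47.0×61.2)/(47.0+61.2) = 26.58 Ω
R_total = R_p + 1.20 = 26.58 + 1.20 = 27.78 Ω
I = V / R_total = 120 / 27.78 = 4.319 A
Voltage across the parallel pair: V_p = I × R_p = 4.319 × 26.58 = 114.8 V
Use P = V²/R for R1 with V = V_p.
P_R1 = (114.8)² / 47.0 = 280.5 W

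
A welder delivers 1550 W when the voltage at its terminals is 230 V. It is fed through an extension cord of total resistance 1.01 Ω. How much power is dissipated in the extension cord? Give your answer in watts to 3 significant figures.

45.9 W

The extension cord and load are in series, so the same current flows in both; the loss is I²R_line.
I = P / V = 1550 / 230 = 6.739 A through the extension cord.
P_line = I² R_line = (6.739)² × 1.01 = 45.87 W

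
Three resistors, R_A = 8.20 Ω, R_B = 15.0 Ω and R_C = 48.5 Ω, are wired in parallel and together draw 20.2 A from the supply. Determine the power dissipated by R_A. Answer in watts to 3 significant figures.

1140 W

We need the common branch voltage; get it from I_total × R_eq, then P = V²/R for the branch.
1/R_eq = 1/8.20 + 1/15.0 + 1/48.5 ⇒ R_eq = 4.779 Ω
V = I_total × R_eq = 20.20 × 4.779 = 96.54 V
P_R_A = V² / R_A = (96.54)² / 8.20 = 1137 W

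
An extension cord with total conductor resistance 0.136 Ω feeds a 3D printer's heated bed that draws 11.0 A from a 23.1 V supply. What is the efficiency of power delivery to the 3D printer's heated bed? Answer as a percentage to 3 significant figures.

93.5 %

The extension cord carries the full 11.0 A.
P_line = I² R_line = (11.00)² × 0.136 = 16.46 W
P_source = V I = 23.1 × 11.00 = 254.1 W; P_load = 237.6 W
η = P_load / P_source = 237.6 / 254.1 = 0.9352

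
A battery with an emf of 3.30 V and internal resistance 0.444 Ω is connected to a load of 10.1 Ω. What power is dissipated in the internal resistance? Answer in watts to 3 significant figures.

The source's internal resistance is just another series element carrying I; its dissipation is I²r.
I = ε / (r + R) = 3.30 / (0.444 + 10.1) = 0.3130 A
P_int = I² r = (0.3130)² × 0.444 = 0.04349 W

0.0435 W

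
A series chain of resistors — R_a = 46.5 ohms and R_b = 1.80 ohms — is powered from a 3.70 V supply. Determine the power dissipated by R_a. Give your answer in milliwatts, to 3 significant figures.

273 mW

In a series string the same current flows through every resistor — find that current, then P = I²R for the one we want.
R_total = 46.5 + 1.80 = 48.30 Ω
I = V / R_total = 3.70 / 48.30 = 0.07660 A
P_R_a = I² × R_a = (0.07660)² × 46.5 = 0.2729 W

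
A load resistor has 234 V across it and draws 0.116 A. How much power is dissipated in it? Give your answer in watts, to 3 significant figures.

27.1 W

Both the voltage across and the current through the element are known, so P = V I applies directly.
P = 234 V × 0.1160 A = 27.14 W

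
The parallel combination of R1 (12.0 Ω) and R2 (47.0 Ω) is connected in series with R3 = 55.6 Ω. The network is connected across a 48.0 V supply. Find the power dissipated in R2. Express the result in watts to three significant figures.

Combine R1 and R2 into their parallel equivalent first, reducing the network to two series resistors.
R_p = (12.0×47.0)/(12.0+47.0) = 9.559 Ω
R_total = R_p + 55.6 = 9.559 + 55.6 = 65.16 Ω
I = V / R_total = 48.0 / 65.16 = 0.7367 A
Voltage across the parallel pair: V_p = I × R_p = 0.7367 × 9.559 = 7.042 V
R2 sits across V_p; its power is V_p²/R.
P_R2 = (7.042)² / 47.0 = 1.055 W

1.06 W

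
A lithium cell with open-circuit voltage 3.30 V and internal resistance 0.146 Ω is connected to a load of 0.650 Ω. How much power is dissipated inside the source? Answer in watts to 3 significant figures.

2.51 W

The source's internal resistance is just another series element carrying I; its dissipation is I²r.
I = ε / (r + R) = 3.30 / (0.146 + 0.650) = 4.146 A
P_int = I² r = (4.146)² × 0.146 = 2.509 W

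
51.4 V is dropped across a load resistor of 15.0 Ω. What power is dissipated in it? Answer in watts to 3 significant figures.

176 W

Voltage and resistance are given, so P = V²/R is the one-step route.
P = (51.4 V)² / 15.0 Ω = 176.1 W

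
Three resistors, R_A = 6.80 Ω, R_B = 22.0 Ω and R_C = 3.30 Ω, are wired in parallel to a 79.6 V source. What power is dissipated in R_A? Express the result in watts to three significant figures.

932 W

Every branch has 79.6 V across it, so for R_A the power is simply V²/R.
P_R_A = V² / R_A = (79.6)² / 6.80 Ω = 931.8 W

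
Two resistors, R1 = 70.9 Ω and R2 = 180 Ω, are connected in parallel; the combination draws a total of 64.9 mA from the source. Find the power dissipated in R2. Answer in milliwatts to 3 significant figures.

We need the common branch voltage; get it from I_total × R_eq, then P = V²/R for the branch.
1/R_eq = 1/70.9 + 1/180 ⇒ R_eq = 50.86 Ω
V = I_total × R_eq = 0.06490 × 50.86 = 3.301 V
P_R2 = V² / R2 = (3.301)² / 180 = 0.06054 W

60.5 mW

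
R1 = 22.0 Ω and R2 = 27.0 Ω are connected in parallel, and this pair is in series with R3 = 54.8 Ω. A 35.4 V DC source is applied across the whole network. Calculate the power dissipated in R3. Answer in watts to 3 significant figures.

15.3 W

Collapse the R1‖R2 pair into one equivalent R_p; then R_p and R3 form a series string.
R_p = (22.0×27.0)/(22.0+27.0) = 12.12 Ω
R_total = R_p + 54.8 = 12.12 + 54.8 = 66.92 Ω
I = V / R_total = 35.4 / 66.92 = 0.5290 A
R3 is the series element, so its power is I²R.
P_R3 = (0.5290)² × 54.8 = 15.33 W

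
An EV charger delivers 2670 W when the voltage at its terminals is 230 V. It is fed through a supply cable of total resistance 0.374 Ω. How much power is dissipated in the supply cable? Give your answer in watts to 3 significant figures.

50.4 W

The supply cable is a series resistance carrying the load current; its dissipation is I²R_line.
I = P / V = 2670 / 230 = 11.61 A through the supply cable.
P_line = I² R_line = (11.61)² × 0.374 = 50.40 W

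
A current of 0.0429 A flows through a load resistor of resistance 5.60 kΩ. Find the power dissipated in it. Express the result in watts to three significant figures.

The current through and the resistance of the element are both given; use P = I²R.
P = (0.04290 A)² × 5600 Ω = 10.31 W

10.3 W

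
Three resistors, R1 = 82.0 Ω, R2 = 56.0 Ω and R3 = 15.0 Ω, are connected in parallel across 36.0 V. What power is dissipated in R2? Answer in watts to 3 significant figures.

R2 sits directly across the source, so P = V²/R with V = 36.0 V.
P_R2 = V² / R2 = (36.0)² / 56.0 Ω = 23.14 W

23.1 W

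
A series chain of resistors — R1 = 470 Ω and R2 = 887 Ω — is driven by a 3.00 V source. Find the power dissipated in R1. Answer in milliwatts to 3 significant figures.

The current is common to all series resistors; compute it, then apply P = I²R for the target.
R_total = 470 + 887 = 1357 Ω
I = V / R_total = 3.00 / 1357 = 0.002211 A
P_R1 = I² × R1 = (0.002211)² × 470 = 0.002297 W

2.30 mW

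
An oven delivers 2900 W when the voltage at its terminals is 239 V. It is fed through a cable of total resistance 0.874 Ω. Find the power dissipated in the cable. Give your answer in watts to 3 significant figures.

The cable is a series resistance carrying the load current; its dissipation is I²R_line.
I = P / V = 2900 / 239 = 12.13 A through the cable.
P_line = I² R_line = (12.13)² × 0.874 = 128.7 W

129 W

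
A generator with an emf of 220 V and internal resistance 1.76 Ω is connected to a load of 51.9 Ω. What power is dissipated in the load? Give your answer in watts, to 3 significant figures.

872 W

Load and internal resistance form a series loop — compute the loop current, then the load power via I²R.
I = ε / (r + R) = 220 / (1.76 + 51.9) = 4.100 A
P_load = I² R = (4.100)² × 51.9 = 872.4 W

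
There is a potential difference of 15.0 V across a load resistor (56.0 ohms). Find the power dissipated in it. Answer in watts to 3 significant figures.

4.02 W

We know the drop across the element and its resistance — P = V²/R, one step.
P = (15.0 V)² / 56.0 Ω = 4.018 W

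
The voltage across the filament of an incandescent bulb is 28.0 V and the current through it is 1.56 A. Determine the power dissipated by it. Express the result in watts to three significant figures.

43.7 W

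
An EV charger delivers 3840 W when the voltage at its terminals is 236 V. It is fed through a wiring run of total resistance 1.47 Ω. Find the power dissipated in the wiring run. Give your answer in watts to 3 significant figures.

The wiring run and load are in series, so the same current flows in both; the loss is I²R_line.
I = P / V = 3840 / 236 = 16.27 A through the wiring run.
P_line = I² R_line = (16.27)² × 1.47 = 389.2 W

389 W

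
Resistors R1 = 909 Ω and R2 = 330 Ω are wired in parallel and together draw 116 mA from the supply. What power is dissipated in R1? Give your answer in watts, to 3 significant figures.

0.868 W

The branches share the same voltage, but only the total current is given — find V from the equivalent resistance first.
1/R_eq = 1/909 + 1/330 ⇒ R_eq = 242.1 Ω
V = I_total × R_eq = 0.1160 × 242.1 = 28.08 V
P_R1 = V² / R1 = (28.08)² / 909 = 0.8677 W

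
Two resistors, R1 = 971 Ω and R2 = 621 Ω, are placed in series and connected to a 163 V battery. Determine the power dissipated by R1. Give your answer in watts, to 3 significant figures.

The current is common to all series resistors; compute it, then apply P = I²R for the target.
R_total = 971 + 621 = 1592 Ω
I = V / R_total = 163 / 1592 = 0.1024 A
P_R1 = I² × R1 = (0.1024)² × 971 = 10.18 W

10.2 W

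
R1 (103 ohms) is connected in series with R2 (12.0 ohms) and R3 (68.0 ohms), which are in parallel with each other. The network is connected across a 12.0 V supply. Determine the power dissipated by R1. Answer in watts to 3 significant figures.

1.16 W

Collapse R2‖R3 to a single equivalent, reducing the network to two series elements.
R_p = (12.0×68.0)/(12.0+68.0) = 10.20 Ω
R_total = 103 + 10.20 = 113.2 Ω
I = V / R_total = 12.0 / 113.2 = 0.1060 A
All the current flows through R1; use P = I²R.
P_R1 = (0.1060)² × 103 = 1.157 W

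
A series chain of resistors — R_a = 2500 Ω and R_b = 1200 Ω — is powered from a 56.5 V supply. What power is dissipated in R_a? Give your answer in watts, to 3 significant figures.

0.583 W

Every series element carries the same I. Get I from the total resistance, then P = I² × R_a.
R_total = 2500 + 1200 = 3700 Ω
I = V / R_total = 56.5 / 3700 = 0.01527 A
P_R_a = I² × R_a = (0.01527)² × 2500 = 0.5830 W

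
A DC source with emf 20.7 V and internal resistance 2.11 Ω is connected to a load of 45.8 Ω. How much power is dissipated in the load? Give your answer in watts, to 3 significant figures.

8.55 W

With r and R in series, I = ε/(r+R); the load dissipates I²R.
I = ε / (r + R) = 20.7 / (2.11 + 45.8) = 0.4321 A
P_load = I² R = (0.4321)² × 45.8 = 8.550 W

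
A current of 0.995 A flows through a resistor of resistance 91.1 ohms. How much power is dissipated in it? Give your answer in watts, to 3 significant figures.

90.2 W

Current and resistance are given, so P = I²R is the direct form.
P = (0.9950 A)² × 91.1 Ω = 90.19 W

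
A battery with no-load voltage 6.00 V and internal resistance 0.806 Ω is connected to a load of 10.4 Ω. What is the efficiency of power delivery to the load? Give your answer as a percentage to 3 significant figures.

92.8 %

η = P_load/(P_load+P_int) = I²R/(I²R+I²r) = R/(R+r) — the I² cancels for series elements.
η = R / (R + r) = 10.4 / (10.4 + 0.806) = 0.9281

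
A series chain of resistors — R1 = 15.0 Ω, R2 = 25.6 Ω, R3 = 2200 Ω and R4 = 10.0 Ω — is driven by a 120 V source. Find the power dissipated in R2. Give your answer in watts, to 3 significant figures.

0.0728 W

Since the resistors are in series they all carry the loop current I = V/R_total; the power in any one is I²R.
R_total = 15.0 + 25.6 + 2200 + 10.0 = 2251 Ω
I = V / R_total = 120 / 2251 = 0.05332 A
P_R2 = I² × R2 = (0.05332)² × 25.6 = 0.07278 W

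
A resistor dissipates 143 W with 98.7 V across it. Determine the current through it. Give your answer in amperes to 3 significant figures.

Rearranging the power relation for the two known quantities gives I = P / V.
I = 143 / 98.7 = 1.449 A

1.45 A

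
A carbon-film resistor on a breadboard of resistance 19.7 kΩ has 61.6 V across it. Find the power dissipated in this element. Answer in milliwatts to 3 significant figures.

We know the drop across the element and its resistance — P = V²/R, one step.
P = (61.6 V)² / 19700 Ω = 0.1926 W

193 mW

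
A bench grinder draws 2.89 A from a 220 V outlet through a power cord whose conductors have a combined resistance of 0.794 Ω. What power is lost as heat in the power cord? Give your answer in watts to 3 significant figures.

6.63 W

Only the current and the line resistance are needed for the I²R loss.
The power cord carries the full 2.89 A.
P_line = I² R_line = (2.890)² × 0.794 = 6.632 W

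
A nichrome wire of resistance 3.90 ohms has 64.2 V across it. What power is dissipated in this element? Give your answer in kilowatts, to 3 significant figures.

V and R are stated; P = V²/R avoids computing the current.
P = (64.2 V)² / 3.90 Ω = 1057 W

1.06 kW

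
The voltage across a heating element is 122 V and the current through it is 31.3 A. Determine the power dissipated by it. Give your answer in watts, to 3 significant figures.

3820 W

Since both terminal voltage and current are stated, P = V I gives the power in one step.
P = 122 V × 31.30 A = 3819 W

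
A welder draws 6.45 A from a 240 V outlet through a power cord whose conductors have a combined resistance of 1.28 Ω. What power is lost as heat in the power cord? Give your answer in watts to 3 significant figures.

The power cord is a series resistance carrying the load current; its dissipation is I²R_line.
The power cord carries the full 6.45 A.
P_line = I² R_line = (6.450)² × 1.28 = 53.25 W

53.3 W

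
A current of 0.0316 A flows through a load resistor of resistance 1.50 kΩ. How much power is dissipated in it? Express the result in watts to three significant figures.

The current through and the resistance of the element are both given; use P = I²R.
P = (0.03160 A)² × 1500 Ω = 1.498 W

1.50 W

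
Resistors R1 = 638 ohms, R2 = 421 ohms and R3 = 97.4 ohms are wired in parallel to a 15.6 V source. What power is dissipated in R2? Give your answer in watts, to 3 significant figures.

R2 sits directly across the source, so P = V²/R with V = 15.6 V.
P_R2 = V² / R2 = (15.6)² / 421 Ω = 0.5781 W

0.578 W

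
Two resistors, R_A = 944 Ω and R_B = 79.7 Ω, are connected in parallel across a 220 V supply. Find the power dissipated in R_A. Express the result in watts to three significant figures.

51.3 W

Each parallel branch sees the full supply voltage, so P = V²/R applies directly to the target branch.
P_R_A = V² / R_A = (220)² / 944 Ω = 51.27 W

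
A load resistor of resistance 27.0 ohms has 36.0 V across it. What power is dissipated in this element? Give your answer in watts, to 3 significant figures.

48.0 W

With V across and R both known, P = V²/R gives the dissipation directly.
P = (36.0 V)² / 27.0 Ω = 48.00 W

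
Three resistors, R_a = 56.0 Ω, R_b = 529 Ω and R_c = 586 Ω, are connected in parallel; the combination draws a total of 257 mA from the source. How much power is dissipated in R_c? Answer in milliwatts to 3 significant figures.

245 mW

The branches share the same voltage, but only the total current is given — find V from the equivalent resistance first.
1/R_eq = 1/56.0 + 1/529 + 1/586 ⇒ R_eq = 46.61 Ω
V = I_total × R_eq = 0.2570 × 46.61 = 11.98 V
P_R_c = V² / R_c = (11.98)² / 586 = 0.2449 W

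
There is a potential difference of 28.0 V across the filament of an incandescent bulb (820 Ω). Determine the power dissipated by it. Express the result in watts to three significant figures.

0.956 W

We know the drop across the element and its resistance — P = V²/R, one step.
P = (28.0 V)² / 820 Ω = 0.9561 W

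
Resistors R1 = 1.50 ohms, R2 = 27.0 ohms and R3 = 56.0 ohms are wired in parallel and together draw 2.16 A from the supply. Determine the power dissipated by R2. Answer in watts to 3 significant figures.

We need the common branch voltage; get it from I_total × R_eq, then P = V²/R for the branch.
1/R_eq = 1/1.50 + 1/27.0 + 1/56.0 ⇒ R_eq = 1.386 Ω
V = I_total × R_eq = 2.160 × 1.386 = 2.994 V
P_R2 = V² / R2 = (2.994)² / 27.0 = 0.3319 W

0.332 W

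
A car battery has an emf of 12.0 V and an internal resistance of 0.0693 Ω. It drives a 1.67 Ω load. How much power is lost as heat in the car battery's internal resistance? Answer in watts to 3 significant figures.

The source's internal resistance is just another series element carrying I; its dissipation is I²r.
I = ε / (r + R) = 12.0 / (0.0693 + 1.67) = 6.899 A
P_int = I² r = (6.899)² × 0.0693 = 3.299 W

3.30 W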